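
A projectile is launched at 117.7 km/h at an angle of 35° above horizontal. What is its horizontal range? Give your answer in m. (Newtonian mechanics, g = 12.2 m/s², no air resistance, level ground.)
R = v₀² sin(2θ) / g (with unit conversion) = 82.33 m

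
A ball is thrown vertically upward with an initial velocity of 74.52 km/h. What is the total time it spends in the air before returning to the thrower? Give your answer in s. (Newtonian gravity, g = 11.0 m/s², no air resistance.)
t_total = 2v₀/g (with unit conversion) = 3.764 s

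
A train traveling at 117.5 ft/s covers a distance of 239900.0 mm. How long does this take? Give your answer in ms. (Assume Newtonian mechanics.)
t = d/v (with unit conversion) = 6698.0 ms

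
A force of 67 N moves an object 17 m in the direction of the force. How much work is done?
W = Fd = 67×17 = 1139.0 J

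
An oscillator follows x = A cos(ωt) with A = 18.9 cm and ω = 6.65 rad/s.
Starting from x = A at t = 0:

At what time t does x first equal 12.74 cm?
cos(ωt) = x/A = 12.74/18.9 = 0.6741
ωt = arccos(0.6741) = 0.8311 rad
t = 0.8311/6.65 = 0.125 s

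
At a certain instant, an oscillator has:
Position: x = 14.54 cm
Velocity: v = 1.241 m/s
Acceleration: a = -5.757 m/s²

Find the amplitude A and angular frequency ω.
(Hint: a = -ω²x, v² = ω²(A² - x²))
a = −ω²x → ω = √(|a|/x) = √(5.757/0.1454) = 6.292 rad/s
v² = ω²(A² − x²) → A = √(x² + v²/ω²) = √(0.1454² + 1.241²/6.292²) = 0.245 m = 24.5 cm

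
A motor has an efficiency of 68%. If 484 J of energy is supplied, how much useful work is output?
W_out = η × W_in = 0.68 × 484 = 329.12 J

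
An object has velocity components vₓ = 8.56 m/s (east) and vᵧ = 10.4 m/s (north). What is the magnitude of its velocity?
|v| = √(vₓ² + vᵧ²) = √(8.56² + 10.4²) = √(181.434) = 13.47 m/s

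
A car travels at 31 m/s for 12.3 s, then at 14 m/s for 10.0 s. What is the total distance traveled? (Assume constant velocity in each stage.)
d₁ = v₁t₁ = 31 × 12.3 = 381.3 m
d₂ = v₂t₂ = 14 × 10.0 = 140 m
d_total = 381.3 + 140 = 521.3 m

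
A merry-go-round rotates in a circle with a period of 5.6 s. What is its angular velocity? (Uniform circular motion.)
ω = 2π/T = 2π/5.6 = 1.122 rad/s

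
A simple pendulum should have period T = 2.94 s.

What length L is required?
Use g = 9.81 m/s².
T = 2π√(L/g) → L = g(T/2π)² = 9.81×(2.94/2π)² = 2.148 m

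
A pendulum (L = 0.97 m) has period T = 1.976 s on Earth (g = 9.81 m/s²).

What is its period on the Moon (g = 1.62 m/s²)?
T = 2π√(L/g), so T_moon/T_earth = √(g_earth/g_moon)
T_moon = 2π√(0.97/1.62) = 4.862 s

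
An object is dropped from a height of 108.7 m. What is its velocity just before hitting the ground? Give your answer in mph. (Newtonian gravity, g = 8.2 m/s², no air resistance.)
v = √(2gh) (with unit conversion) = 94.45 mph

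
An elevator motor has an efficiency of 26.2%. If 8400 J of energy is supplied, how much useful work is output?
W_out = η × W_in = 0.262 × 8400 = 2200.8 J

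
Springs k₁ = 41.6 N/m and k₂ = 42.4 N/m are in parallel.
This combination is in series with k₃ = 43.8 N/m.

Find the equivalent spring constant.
k₁₂ = k₁ + k₂ = 84 N/m (parallel)
1/k_eq = 1/k₁₂ + 1/k₃ → k_eq = 28.79 N/m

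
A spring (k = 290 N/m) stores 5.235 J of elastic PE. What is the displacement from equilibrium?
PE = ½kx² → x = √(2PE/k) = √(2×5.235/290) = 0.19 m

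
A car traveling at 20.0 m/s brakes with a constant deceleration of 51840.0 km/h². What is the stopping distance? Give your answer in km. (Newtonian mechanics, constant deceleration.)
d = v₀² / (2a) (with unit conversion) = 0.05 km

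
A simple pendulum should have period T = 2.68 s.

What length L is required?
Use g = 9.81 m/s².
T = 2π√(L/g) → L = g(T/2π)² = 9.81×(2.68/2π)² = 1.785 m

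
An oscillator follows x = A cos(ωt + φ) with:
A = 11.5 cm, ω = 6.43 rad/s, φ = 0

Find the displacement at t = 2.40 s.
x = A cos(ωt + φ) = 11.5×cos(6.43×2.4 + 0) = -11.06 cm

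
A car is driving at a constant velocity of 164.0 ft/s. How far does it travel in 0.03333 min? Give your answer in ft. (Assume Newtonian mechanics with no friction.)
d = vt (with unit conversion) = 328.0 ft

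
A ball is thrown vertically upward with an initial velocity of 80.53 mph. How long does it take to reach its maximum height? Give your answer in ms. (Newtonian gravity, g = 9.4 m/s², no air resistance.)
t_up = v₀/g (with unit conversion) = 3830.0 ms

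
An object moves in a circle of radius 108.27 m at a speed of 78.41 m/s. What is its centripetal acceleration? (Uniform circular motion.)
a_c = v²/r = 78.41²/108.27 = 6148.13/108.27 = 56.79 m/s²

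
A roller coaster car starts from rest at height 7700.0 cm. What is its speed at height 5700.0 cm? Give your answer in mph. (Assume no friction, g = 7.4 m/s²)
mgh₁ = ½mv₂² + mgh₂ → v₂ = √(2g(h₁−h₂)) = √(2×7.4×(77−57)) = 17.2 m/s = 38.49 mph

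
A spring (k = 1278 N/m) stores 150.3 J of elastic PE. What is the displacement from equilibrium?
PE = ½kx² → x = √(2PE/k) = √(2×150.3/1278) = 0.485 m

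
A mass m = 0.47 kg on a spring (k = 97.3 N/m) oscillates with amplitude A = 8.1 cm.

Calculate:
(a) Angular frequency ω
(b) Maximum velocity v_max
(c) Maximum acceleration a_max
ω = √(k/m) = √(97.3/0.47) = 14.39 rad/s
v_max = ωA = 14.39×0.081 = 1.165 m/s
a_max = ω²A = 14.39²×0.081 = 16.77 m/s²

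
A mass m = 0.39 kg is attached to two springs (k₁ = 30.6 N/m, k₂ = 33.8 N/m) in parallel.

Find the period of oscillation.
k_eq = k₁+k₂ = 64.4 N/m
T = 2π√(m/k_eq) = 2π√(0.39/64.4) = 0.489 s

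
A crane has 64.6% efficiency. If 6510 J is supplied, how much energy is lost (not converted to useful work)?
W_out = η × W_in = 0.646×6510 = 4205.5 J
W_lost = W_in − W_out = 6510 − 4205.5 = 2304.5 J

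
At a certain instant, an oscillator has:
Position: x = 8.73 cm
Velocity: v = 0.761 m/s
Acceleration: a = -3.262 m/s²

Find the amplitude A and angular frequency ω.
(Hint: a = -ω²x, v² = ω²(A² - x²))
a = −ω²x → ω = √(|a|/x) = √(3.262/0.0873) = 6.113 rad/s
v² = ω²(A² − x²) → A = √(x² + v²/ω²) = √(0.0873² + 0.761²/6.113²) = 0.1521 m = 15.21 cm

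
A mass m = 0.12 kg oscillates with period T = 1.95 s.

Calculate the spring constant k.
T = 2π√(m/k) → k = m(2π/T)² = 0.12×(2π/1.95)² = 1.246 N/m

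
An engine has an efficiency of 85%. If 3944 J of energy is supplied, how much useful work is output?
W_out = η × W_in = 0.85 × 3944 = 3352.4 J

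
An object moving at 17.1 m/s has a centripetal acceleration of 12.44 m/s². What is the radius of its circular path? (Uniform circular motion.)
r = v²/a_c = 17.1²/12.44 = 23.51 m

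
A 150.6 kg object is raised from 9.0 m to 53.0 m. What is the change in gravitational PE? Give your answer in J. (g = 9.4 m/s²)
ΔPE = mg(h₂ − h₁) = 150.6 kg × 9.4 m/s² × (53 − 9) m = 6.229e+04 J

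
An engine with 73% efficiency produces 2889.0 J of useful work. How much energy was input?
W_in = W_out/η = 2889.0/0.73 = 3957.5 J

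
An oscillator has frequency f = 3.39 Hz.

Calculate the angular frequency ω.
ω = 2πf = 2π×3.39 = 21.3 rad/s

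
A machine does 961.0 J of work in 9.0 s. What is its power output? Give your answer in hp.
P = W/t = 961 J / 9 s = 106.8 W = 0.1432 hp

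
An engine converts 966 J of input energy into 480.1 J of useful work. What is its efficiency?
η = W_out/W_in = 480.1/966 = 0.497 = 49.7%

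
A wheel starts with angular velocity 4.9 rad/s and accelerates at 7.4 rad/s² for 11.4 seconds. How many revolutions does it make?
θ = ω₀t + ½αt² = 4.9×11.4 + ½×7.4×11.4² = 536.71 rad
Revolutions = θ/(2π) = 536.71/(2π) = 85.42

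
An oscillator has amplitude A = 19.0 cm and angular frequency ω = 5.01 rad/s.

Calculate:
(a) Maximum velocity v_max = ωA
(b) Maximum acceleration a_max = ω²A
v_max = ωA = 5.01×0.19 = 0.9519 m/s
a_max = ω²A = 5.01²×0.19 = 4.769 m/s²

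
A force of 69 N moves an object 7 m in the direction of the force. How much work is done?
W = Fd = 69×7 = 483.0 J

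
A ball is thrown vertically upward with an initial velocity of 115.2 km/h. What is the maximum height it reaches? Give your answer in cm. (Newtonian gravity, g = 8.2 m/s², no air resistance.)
h_max = v₀²/(2g) (with unit conversion) = 6244.0 cm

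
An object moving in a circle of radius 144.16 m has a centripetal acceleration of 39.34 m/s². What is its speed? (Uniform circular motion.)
v = √(a_c × r) = √(39.34 × 144.16) = 75.31 m/s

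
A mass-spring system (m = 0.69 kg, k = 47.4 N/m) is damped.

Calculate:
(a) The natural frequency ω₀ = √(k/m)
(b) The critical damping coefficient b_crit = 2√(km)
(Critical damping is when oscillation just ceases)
ω₀ = √(k/m) = √(47.4/0.69) = 8.288 rad/s
b_crit = 2√(km) = 2√(47.4×0.69) = 11.44 kg/s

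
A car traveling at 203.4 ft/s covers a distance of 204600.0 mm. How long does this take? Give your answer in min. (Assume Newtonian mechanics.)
t = d/v (with unit conversion) = 0.055 min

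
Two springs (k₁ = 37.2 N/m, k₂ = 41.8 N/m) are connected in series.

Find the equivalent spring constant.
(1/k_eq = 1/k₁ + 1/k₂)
1/k_eq = 1/37.2 + 1/41.8 = 0.050805; k_eq = 19.68 N/m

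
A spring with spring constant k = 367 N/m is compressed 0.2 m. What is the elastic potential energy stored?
PE = ½kx² = ½×367×0.2² = 7.34 J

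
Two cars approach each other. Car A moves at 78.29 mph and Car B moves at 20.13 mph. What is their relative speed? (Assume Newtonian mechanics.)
v_rel = v_A + v_B = 78.29 + 20.13 = 98.42 mph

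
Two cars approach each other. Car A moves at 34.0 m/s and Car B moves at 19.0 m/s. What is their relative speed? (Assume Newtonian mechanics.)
v_rel = v_A + v_B = 34.0 + 19.0 = 53.0 m/s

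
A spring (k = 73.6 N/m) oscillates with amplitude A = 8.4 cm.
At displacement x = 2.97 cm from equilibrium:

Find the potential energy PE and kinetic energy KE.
E_total = ½kA² = ½×73.6×(0.084)² = 0.2597 J
PE = ½kx² = ½×73.6×(0.0297)² = 0.03246 J
KE = E_total − PE = 0.2272 J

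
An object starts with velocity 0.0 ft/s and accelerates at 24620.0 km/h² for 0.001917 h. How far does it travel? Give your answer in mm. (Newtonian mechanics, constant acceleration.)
d = v₀t + ½at² (with unit conversion) = 45240.0 mm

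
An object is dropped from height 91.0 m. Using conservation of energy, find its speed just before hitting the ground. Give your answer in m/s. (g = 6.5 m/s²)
mgh = ½mv² → v = √(2gh) = √(2×6.5×91) = 34.39 m/s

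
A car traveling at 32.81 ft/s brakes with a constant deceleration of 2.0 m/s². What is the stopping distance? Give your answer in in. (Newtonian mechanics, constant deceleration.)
d = v₀² / (2a) (with unit conversion) = 984.3 in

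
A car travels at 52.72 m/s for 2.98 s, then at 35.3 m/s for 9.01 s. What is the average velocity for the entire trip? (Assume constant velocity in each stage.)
d₁ = v₁t₁ = 52.72 × 2.98 = 157.106 m
d₂ = v₂t₂ = 35.3 × 9.01 = 318.053 m
d_total = 475.16 m, t_total = 11.99 s
v_avg = d_total/t_total = 475.16/11.99 = 39.63 m/s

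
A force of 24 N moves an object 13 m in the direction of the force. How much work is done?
W = Fd = 24×13 = 312.0 J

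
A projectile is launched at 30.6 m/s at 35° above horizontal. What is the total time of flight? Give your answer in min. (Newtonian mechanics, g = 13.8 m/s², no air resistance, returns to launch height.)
T = 2v₀sin(θ)/g (with unit conversion) = 0.04239 min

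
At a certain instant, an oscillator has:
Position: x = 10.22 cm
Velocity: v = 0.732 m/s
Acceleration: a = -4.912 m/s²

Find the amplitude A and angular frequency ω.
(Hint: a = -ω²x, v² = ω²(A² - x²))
a = −ω²x → ω = √(|a|/x) = √(4.912/0.1022) = 6.933 rad/s
v² = ω²(A² − x²) → A = √(x² + v²/ω²) = √(0.1022² + 0.732²/6.933²) = 0.1469 m = 14.69 cm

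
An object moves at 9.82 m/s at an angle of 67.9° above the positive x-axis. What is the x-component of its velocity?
vₓ = v cos(θ) = 9.82 × cos(67.9°) = 3.69 m/s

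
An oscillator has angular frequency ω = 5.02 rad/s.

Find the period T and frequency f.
T = 2π/ω = 2π/5.02 = 1.252 s; f = ω/2π = 0.799 Hz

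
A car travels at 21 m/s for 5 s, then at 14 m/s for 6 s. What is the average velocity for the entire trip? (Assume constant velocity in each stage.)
d₁ = v₁t₁ = 21 × 5 = 105 m
d₂ = v₂t₂ = 14 × 6 = 84 m
d_total = 189 m, t_total = 11 s
v_avg = d_total/t_total = 189/11 = 17.18 m/s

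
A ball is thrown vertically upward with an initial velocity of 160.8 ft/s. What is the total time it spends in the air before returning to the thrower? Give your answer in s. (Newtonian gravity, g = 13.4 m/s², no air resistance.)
t_total = 2v₀/g (with unit conversion) = 7.315 s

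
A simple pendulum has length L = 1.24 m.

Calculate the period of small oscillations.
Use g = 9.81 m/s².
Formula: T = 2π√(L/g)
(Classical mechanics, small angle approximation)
T = 2π√(L/g) = 2π√(1.24/9.81) = 2.234 s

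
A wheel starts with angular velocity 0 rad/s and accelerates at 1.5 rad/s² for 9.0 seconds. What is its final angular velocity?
ω = ω₀ + αt = 0 + 1.5 × 9.0 = 13.5 rad/s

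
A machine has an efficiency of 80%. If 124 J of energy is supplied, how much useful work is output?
W_out = η × W_in = 0.8 × 124 = 99.2 J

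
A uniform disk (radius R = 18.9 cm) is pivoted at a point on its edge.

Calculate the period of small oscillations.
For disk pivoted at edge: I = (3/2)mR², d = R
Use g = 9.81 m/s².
I/m = (3/2)R² = 0.05358 m²; d = R = 0.189 m
T = 2π√((3/2)R²/(gR)) = 2π√(3R/(2g)) = 1.068 s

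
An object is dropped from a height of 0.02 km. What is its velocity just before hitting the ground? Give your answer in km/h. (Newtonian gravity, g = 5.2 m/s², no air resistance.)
v = √(2gh) (with unit conversion) = 51.92 km/h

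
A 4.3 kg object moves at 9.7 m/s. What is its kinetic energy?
KE = ½mv² = ½×4.3×9.7² = 202.2935 J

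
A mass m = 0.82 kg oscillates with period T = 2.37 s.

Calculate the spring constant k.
T = 2π√(m/k) → k = m(2π/T)² = 0.82×(2π/2.37)² = 5.763 N/m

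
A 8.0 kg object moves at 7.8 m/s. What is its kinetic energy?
KE = ½mv² = ½×8.0×7.8² = 243.36 J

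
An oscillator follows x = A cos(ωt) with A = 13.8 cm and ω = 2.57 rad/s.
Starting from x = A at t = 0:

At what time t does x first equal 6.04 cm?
cos(ωt) = x/A = 6.04/13.8 = 0.4377
ωt = arccos(0.4377) = 1.118 rad
t = 1.118/2.57 = 0.4349 s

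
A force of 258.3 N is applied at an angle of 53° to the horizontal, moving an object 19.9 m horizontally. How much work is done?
W = Fd cosθ = 258.3×19.9×cos(53°) = 3093.4 J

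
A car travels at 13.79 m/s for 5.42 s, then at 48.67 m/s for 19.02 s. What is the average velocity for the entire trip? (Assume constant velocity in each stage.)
d₁ = v₁t₁ = 13.79 × 5.42 = 74.7418 m
d₂ = v₂t₂ = 48.67 × 19.02 = 925.703 m
d_total = 1000.45 m, t_total = 24.44 s
v_avg = d_total/t_total = 1000.45/24.44 = 40.93 m/s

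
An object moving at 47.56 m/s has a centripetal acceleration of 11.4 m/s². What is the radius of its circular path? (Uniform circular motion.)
r = v²/a_c = 47.56²/11.4 = 198.42 m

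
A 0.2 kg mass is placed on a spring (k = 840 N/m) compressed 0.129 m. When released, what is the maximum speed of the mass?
½kx² = ½mv² → v = x√(k/m) = 0.129×√(840/0.2) = 8.36 m/s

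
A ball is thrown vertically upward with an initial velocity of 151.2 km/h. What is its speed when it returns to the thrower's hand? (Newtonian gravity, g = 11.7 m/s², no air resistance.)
By conservation of energy, the ball returns at the same speed = 151.2 km/h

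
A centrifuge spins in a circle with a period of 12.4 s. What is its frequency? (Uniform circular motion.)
f = 1/T = 1/12.4 = 0.0806 Hz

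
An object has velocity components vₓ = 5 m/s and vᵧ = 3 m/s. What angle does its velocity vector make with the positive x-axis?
θ = arctan(vᵧ/vₓ) = arctan(3/5) = 30.96°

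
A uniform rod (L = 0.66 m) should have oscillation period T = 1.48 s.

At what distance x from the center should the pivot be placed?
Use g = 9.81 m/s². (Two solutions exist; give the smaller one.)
T = 2π√((L²/12 + x²)/(gx)). Let c = T²g/(4π²) = 0.5443.
x² − cx + L²/12 = 0 → x = (c − √(c² − L²/3))/2 = 0.07782 m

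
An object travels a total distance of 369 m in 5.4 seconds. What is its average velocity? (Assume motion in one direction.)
v_avg = Δd / Δt = 369 / 5.4 = 68.33 m/s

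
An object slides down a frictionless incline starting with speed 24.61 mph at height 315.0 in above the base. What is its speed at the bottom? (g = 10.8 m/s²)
½mv₀² + mgh = ½mv² → v = √(v₀² + 2gh) = √(11² + 2×10.8×8.001) = 17.14 m/s = 38.35 mph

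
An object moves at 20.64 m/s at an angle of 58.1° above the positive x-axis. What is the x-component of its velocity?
vₓ = v cos(θ) = 20.64 × cos(58.1°) = 10.91 m/s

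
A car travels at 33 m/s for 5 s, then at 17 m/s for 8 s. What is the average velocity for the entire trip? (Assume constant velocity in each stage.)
d₁ = v₁t₁ = 33 × 5 = 165 m
d₂ = v₂t₂ = 17 × 8 = 136 m
d_total = 301 m, t_total = 13 s
v_avg = d_total/t_total = 301/13 = 23.15 m/s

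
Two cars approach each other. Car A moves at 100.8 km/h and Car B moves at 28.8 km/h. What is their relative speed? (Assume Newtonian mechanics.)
v_rel = v_A + v_B = 100.8 + 28.8 = 129.6 km/h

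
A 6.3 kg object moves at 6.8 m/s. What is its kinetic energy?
KE = ½mv² = ½×6.3×6.8² = 145.656 J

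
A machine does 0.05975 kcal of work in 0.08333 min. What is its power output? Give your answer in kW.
P = W/t = 250 J / 5 s = 50 W = 0.05 kW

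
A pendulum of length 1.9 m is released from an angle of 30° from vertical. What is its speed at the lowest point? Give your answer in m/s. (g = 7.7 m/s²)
h = L(1 − cosθ) = 1.9×(1 − cos30°) = 0.2546 m
v = √(2gh) = √(2×7.7×0.2546) = 1.98 m/s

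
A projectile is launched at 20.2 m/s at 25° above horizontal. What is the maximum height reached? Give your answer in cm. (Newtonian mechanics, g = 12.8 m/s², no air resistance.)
H = v₀²sin²(θ)/(2g) (with unit conversion) = 284.7 cm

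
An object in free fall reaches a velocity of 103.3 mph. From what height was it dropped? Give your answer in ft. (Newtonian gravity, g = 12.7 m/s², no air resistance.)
h = v²/(2g) (with unit conversion) = 275.5 ft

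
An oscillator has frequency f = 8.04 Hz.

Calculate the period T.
T = 1/f = 1/8.04 = 0.1244 s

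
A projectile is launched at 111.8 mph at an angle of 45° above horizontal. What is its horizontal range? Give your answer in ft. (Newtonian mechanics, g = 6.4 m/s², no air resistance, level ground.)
R = v₀² sin(2θ) / g (with unit conversion) = 1281.0 ft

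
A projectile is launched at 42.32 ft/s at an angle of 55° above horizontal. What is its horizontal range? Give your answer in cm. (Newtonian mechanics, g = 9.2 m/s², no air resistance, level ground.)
R = v₀² sin(2θ) / g (with unit conversion) = 1699.0 cm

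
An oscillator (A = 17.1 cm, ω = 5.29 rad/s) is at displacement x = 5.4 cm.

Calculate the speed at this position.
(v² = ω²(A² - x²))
v = ω√(A² − x²) = 5.29×√(0.171² − 0.054²) = 0.8583 m/s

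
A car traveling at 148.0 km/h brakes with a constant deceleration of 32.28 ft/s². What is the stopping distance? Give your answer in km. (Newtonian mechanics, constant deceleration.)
d = v₀² / (2a) (with unit conversion) = 0.08589 km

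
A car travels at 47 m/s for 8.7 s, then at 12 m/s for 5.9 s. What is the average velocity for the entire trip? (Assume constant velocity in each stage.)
d₁ = v₁t₁ = 47 × 8.7 = 408.9 m
d₂ = v₂t₂ = 12 × 5.9 = 70.8 m
d_total = 479.7 m, t_total = 14.6 s
v_avg = d_total/t_total = 479.7/14.6 = 32.86 m/s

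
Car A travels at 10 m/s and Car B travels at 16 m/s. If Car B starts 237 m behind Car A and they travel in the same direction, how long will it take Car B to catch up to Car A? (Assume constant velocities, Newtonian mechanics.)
Relative speed: v_rel = 16 - 10 = 6 m/s
Time to catch: t = d₀/v_rel = 237/6 = 39.5 s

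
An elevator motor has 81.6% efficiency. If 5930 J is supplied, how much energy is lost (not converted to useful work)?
W_out = η × W_in = 0.816×5930 = 4838.9 J
W_lost = W_in − W_out = 5930 − 4838.9 = 1091.1 J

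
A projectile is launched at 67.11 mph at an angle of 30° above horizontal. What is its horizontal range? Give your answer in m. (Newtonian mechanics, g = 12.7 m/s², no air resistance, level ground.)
R = v₀² sin(2θ) / g (with unit conversion) = 61.38 m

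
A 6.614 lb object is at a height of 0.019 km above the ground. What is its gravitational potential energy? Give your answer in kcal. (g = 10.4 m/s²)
PE = mgh = 3 kg × 10.4 m/s² × 19 m = 592.8 J = 0.1417 kcal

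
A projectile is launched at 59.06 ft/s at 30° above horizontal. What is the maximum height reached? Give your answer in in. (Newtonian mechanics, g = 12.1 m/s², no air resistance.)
H = v₀²sin²(θ)/(2g) (with unit conversion) = 131.8 in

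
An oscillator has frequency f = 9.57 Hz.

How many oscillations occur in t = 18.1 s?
n = f×t = 9.57×18.1 = 173.2 oscillations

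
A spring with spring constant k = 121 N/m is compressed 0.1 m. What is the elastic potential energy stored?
PE = ½kx² = ½×121×0.1² = 0.605 J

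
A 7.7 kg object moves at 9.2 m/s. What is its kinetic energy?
KE = ½mv² = ½×7.7×9.2² = 325.864 J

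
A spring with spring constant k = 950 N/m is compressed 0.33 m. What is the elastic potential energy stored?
PE = ½kx² = ½×950×0.33² = 51.73 J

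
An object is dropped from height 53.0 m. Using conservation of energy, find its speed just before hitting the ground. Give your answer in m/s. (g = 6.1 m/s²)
mgh = ½mv² → v = √(2gh) = √(2×6.1×53) = 25.43 m/s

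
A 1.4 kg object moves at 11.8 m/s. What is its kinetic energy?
KE = ½mv² = ½×1.4×11.8² = 97.468 J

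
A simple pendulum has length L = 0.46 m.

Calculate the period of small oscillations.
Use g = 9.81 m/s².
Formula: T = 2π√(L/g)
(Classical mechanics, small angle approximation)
T = 2π√(L/g) = 2π√(0.46/9.81) = 1.361 s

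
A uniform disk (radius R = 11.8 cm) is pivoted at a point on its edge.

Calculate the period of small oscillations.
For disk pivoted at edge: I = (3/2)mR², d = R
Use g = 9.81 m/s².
I/m = (3/2)R² = 0.02089 m²; d = R = 0.118 m
T = 2π√((3/2)R²/(gR)) = 2π√(3R/(2g)) = 0.844 s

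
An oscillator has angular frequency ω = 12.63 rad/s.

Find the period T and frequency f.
T = 2π/ω = 2π/12.63 = 0.4975 s; f = ω/2π = 2.01 Hz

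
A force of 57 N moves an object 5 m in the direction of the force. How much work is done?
W = Fd = 57×5 = 285.0 J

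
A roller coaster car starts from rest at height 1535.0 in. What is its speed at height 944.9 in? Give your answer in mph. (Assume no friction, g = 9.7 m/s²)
mgh₁ = ½mv₂² + mgh₂ → v₂ = √(2g(h₁−h₂)) = √(2×9.7×(38.99−24)) = 17.05 m/s = 38.14 mph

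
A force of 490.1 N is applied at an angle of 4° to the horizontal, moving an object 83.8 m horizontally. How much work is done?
W = Fd cosθ = 490.1×83.8×cos(4°) = 40970.0 J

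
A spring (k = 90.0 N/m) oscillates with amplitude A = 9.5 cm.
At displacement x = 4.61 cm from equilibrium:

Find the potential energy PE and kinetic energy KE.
E_total = ½kA² = ½×90.0×(0.095)² = 0.4061 J
PE = ½kx² = ½×90.0×(0.0461)² = 0.09563 J
KE = E_total − PE = 0.3105 J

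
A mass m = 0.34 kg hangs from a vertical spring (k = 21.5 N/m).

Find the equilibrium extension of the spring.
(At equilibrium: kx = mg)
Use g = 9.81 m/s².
x_eq = mg/k = 0.34×9.81/21.5 = 0.1551 m = 15.51 cm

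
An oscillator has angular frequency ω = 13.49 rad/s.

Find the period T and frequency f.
T = 2π/ω = 2π/13.49 = 0.4658 s; f = ω/2π = 2.147 Hz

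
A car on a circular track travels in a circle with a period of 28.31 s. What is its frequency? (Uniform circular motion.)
f = 1/T = 1/28.31 = 0.0353 Hz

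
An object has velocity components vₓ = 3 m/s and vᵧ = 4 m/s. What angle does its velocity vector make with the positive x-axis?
θ = arctan(vᵧ/vₓ) = arctan(4/3) = 53.13°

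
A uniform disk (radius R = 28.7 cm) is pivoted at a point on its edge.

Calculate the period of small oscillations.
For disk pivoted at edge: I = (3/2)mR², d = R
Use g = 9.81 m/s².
I/m = (3/2)R² = 0.1236 m²; d = R = 0.287 m
T = 2π√((3/2)R²/(gR)) = 2π√(3R/(2g)) = 1.316 s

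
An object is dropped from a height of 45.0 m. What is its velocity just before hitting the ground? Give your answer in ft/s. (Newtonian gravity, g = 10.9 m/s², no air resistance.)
v = √(2gh) (with unit conversion) = 102.8 ft/s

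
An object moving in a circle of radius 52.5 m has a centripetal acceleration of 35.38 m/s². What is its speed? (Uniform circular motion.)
v = √(a_c × r) = √(35.38 × 52.5) = 43.1 m/s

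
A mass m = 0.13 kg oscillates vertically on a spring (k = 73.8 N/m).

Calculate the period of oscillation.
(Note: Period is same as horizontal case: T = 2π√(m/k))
T = 2π√(m/k) = 2π√(0.13/73.8) = 0.2637 s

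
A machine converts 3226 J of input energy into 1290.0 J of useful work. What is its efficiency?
η = W_out/W_in = 1290.0/3226 = 0.3999 = 39.99%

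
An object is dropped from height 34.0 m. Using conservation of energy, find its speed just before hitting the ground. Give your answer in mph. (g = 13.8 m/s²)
mgh = ½mv² → v = √(2gh) = √(2×13.8×34) = 30.63 m/s = 68.52 mph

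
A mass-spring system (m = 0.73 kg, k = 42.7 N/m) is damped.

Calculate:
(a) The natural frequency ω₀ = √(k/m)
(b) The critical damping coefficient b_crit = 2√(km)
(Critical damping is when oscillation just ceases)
ω₀ = √(k/m) = √(42.7/0.73) = 7.648 rad/s
b_crit = 2√(km) = 2√(42.7×0.73) = 11.17 kg/s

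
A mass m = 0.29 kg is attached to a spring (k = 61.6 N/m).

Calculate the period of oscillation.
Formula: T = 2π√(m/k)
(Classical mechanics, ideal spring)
T = 2π√(m/k) = 2π√(0.29/61.6) = 0.4311 s; f = 1/T = 2.32 Hz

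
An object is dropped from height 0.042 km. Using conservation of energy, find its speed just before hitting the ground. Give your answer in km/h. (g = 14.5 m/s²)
mgh = ½mv² → v = √(2gh) = √(2×14.5×42) = 34.9 m/s = 125.6 km/h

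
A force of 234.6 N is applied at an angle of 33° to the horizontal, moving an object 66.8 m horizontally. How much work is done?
W = Fd cosθ = 234.6×66.8×cos(33°) = 13143.0 J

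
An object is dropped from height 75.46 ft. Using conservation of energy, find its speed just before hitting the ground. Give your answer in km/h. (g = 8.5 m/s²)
mgh = ½mv² → v = √(2gh) = √(2×8.5×23) = 19.77 m/s = 71.19 km/h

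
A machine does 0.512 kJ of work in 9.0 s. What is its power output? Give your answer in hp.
P = W/t = 512 J / 9 s = 56.89 W = 0.07629 hp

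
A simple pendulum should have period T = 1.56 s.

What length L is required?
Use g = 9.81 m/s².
T = 2π√(L/g) → L = g(T/2π)² = 9.81×(1.56/2π)² = 0.6047 m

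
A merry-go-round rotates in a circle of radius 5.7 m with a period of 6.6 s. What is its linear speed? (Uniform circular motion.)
v = 2πr/T = 2π×5.7/6.6 = 5.43 m/s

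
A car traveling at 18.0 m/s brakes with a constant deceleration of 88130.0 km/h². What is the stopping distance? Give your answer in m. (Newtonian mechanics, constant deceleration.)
d = v₀² / (2a) (with unit conversion) = 23.82 m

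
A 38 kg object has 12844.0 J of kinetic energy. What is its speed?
KE = ½mv² → v = √(2KE/m) = √(2×12844.0/38) = 26.0 m/s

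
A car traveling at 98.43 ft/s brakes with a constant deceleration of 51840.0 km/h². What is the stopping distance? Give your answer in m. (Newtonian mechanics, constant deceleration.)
d = v₀² / (2a) (with unit conversion) = 112.5 m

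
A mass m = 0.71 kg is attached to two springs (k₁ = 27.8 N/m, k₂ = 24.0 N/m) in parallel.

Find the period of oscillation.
k_eq = k₁+k₂ = 51.8 N/m
T = 2π√(m/k_eq) = 2π√(0.71/51.8) = 0.7356 s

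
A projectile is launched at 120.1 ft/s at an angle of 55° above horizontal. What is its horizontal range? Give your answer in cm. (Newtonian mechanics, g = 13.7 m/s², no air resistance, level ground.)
R = v₀² sin(2θ) / g (with unit conversion) = 9191.0 cm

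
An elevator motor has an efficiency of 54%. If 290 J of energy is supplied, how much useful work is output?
W_out = η × W_in = 0.54 × 290 = 156.6 J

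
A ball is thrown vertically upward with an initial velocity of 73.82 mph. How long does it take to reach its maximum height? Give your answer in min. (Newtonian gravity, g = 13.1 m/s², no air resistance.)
t_up = v₀/g (with unit conversion) = 0.04199 min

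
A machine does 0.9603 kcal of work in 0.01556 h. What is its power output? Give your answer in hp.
P = W/t = 4018 J / 56.02 s = 71.73 W = 0.09619 hp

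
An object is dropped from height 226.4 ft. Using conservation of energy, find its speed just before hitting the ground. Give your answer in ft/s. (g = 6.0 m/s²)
mgh = ½mv² → v = √(2gh) = √(2×6.0×69.01) = 28.78 m/s = 94.41 ft/s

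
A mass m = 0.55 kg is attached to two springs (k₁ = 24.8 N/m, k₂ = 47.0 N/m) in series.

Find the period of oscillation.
k_eq = k₁k₂/(k₁+k₂) = 16.23 N/m
T = 2π√(m/k_eq) = 2π√(0.55/16.23) = 1.157 s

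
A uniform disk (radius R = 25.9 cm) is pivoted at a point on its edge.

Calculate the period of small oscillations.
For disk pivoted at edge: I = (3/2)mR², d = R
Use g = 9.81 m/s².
I/m = (3/2)R² = 0.1006 m²; d = R = 0.259 m
T = 2π√((3/2)R²/(gR)) = 2π√(3R/(2g)) = 1.25 s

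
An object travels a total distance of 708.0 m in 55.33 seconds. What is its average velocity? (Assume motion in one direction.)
v_avg = Δd / Δt = 708.0 / 55.33 = 12.8 m/s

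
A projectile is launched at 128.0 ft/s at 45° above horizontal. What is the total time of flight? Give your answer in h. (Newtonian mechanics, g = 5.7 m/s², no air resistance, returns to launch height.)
T = 2v₀sin(θ)/g (with unit conversion) = 0.002689 h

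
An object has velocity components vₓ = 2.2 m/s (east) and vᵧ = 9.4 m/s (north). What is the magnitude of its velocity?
|v| = √(vₓ² + vᵧ²) = √(2.2² + 9.4²) = √(93.2) = 9.65 m/s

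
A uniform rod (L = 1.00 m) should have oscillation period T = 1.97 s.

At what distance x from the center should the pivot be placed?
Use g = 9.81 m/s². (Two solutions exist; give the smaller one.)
T = 2π√((L²/12 + x²)/(gx)). Let c = T²g/(4π²) = 0.9644.
x² − cx + L²/12 = 0 → x = (c − √(c² − L²/3))/2 = 0.09596 m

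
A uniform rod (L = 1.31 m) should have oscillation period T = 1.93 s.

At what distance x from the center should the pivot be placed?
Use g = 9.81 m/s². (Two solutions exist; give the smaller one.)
T = 2π√((L²/12 + x²)/(gx)). Let c = T²g/(4π²) = 0.9256.
x² − cx + L²/12 = 0 → x = (c − √(c² − L²/3))/2 = 0.196 m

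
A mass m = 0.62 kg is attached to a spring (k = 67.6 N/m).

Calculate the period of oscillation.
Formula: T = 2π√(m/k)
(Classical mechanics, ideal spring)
T = 2π√(m/k) = 2π√(0.62/67.6) = 0.6017 s; f = 1/T = 1.662 Hz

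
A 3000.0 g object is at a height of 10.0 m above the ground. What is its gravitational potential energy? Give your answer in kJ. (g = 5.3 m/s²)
PE = mgh = 3 kg × 5.3 m/s² × 10 m = 159 J = 0.159 kJ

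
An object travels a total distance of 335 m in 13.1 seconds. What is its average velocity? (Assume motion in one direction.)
v_avg = Δd / Δt = 335 / 13.1 = 25.57 m/s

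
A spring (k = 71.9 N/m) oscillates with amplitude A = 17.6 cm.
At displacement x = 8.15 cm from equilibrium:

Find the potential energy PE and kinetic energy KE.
E_total = ½kA² = ½×71.9×(0.176)² = 1.114 J
PE = ½kx² = ½×71.9×(0.0815)² = 0.2388 J
KE = E_total − PE = 0.8748 J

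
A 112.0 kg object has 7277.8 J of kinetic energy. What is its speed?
KE = ½mv² → v = √(2KE/m) = √(2×7277.8/112.0) = 11.4 m/s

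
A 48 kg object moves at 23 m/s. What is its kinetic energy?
KE = ½mv² = ½×48×23² = 12696.0 J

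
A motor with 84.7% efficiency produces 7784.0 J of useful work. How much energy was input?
W_in = W_out/η = 7784.0/0.847 = 9190.1 J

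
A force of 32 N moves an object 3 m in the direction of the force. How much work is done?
W = Fd = 32×3 = 96.0 J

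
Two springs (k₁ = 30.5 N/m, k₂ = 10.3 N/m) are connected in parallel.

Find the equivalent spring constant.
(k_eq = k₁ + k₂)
k_eq = k₁ + k₂ = 30.5 + 10.3 = 40.8 N/m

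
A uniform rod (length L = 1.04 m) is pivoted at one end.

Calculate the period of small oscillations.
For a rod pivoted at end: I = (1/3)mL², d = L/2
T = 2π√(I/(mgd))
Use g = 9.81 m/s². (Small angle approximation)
I/m = (1/3)L² = 0.3605 m²; d = L/2 = 0.52 m
T = 2π√(I/(mgd)) = 2π√(0.3605/(9.81×0.52)) = 1.67 s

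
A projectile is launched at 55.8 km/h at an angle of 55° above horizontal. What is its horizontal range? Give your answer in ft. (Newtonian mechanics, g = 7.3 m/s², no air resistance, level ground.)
R = v₀² sin(2θ) / g (with unit conversion) = 101.5 ft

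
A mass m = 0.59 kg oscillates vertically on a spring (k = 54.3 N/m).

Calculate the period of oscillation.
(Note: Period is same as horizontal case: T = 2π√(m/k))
T = 2π√(m/k) = 2π√(0.59/54.3) = 0.6549 s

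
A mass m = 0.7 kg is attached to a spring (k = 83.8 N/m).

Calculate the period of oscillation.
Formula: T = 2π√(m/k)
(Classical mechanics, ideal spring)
T = 2π√(m/k) = 2π√(0.7/83.8) = 0.5743 s; f = 1/T = 1.741 Hz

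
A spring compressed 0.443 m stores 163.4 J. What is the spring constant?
PE = ½kx² → k = 2PE/x² = 2×163.4/0.443² = 1665.0 N/m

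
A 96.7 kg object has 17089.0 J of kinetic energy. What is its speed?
KE = ½mv² → v = √(2KE/m) = √(2×17089.0/96.7) = 18.8 m/s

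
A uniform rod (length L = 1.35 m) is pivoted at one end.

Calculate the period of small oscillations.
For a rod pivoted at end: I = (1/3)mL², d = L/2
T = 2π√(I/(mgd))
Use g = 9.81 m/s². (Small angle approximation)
I/m = (1/3)L² = 0.6075 m²; d = L/2 = 0.675 m
T = 2π√(I/(mgd)) = 2π√(0.6075/(9.81×0.675)) = 1.903 s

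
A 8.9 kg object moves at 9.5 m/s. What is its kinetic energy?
KE = ½mv² = ½×8.9×9.5² = 401.6125 J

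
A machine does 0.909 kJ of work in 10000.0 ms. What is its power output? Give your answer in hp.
P = W/t = 909 J / 10 s = 90.9 W = 0.1219 hp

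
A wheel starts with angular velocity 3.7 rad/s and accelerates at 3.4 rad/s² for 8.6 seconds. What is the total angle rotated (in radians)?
θ = ω₀t + ½αt² = 3.7×8.6 + ½×3.4×8.6² = 157.55 rad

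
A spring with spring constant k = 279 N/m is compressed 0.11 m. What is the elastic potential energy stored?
PE = ½kx² = ½×279×0.11² = 1.688 J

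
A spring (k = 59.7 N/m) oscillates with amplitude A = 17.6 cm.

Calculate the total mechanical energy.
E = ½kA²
E = ½kA² = ½×59.7×(0.176)² = 0.9246 J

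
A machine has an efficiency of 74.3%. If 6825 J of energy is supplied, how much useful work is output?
W_out = η × W_in = 0.743 × 6825 = 5071.0 J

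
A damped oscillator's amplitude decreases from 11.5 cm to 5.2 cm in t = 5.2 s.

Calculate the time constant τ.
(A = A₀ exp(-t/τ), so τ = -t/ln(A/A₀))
A/A₀ = 5.2/11.5 = 0.4522; ln(A/A₀) = -0.7937
τ = −t/ln(A/A₀) = −5.2/-0.7937 = 6.552 s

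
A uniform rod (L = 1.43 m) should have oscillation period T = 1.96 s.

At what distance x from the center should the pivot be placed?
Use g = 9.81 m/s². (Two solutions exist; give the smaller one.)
T = 2π√((L²/12 + x²)/(gx)). Let c = T²g/(4π²) = 0.9546.
x² − cx + L²/12 = 0 → x = (c − √(c² − L²/3))/2 = 0.2377 m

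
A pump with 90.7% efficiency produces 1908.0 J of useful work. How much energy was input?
W_in = W_out/η = 1908.0/0.907 = 2103.6 J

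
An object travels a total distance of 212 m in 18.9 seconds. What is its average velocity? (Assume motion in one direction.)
v_avg = Δd / Δt = 212 / 18.9 = 11.22 m/s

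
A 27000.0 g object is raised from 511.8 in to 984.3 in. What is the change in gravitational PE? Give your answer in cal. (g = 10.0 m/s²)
ΔPE = mg(h₂ − h₁) = 27 kg × 10.0 m/s² × (25 − 13) m = 3240 J = 774.5 cal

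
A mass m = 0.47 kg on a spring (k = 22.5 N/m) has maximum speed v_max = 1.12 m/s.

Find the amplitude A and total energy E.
½mv²_max = ½kA² → A = v_max√(m/k) = 1.12×√(0.47/22.5) = 0.1619 m = 16.19 cm
E = ½mv²_max = ½×0.47×1.12² = 0.2948 J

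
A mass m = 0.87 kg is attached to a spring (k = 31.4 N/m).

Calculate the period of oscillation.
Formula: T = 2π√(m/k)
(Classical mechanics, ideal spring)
T = 2π√(m/k) = 2π√(0.87/31.4) = 1.046 s; f = 1/T = 0.9561 Hz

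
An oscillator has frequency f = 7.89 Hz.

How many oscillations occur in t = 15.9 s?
n = f×t = 7.89×15.9 = 125.5 oscillations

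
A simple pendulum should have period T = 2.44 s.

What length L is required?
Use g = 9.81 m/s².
T = 2π√(L/g) → L = g(T/2π)² = 9.81×(2.44/2π)² = 1.479 m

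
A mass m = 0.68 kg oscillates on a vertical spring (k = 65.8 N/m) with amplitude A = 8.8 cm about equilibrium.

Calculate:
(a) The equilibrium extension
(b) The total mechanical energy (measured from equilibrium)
x_eq = mg/k = 0.68×9.81/65.8 = 0.1014 m = 10.14 cm
E = ½kA² = ½×65.8×(0.088)² = 0.2548 J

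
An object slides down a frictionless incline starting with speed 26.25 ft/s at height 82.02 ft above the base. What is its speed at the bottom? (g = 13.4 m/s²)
½mv₀² + mgh = ½mv² → v = √(v₀² + 2gh) = √(8.001² + 2×13.4×25) = 27.09 m/s = 88.89 ft/s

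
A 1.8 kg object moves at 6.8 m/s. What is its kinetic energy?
KE = ½mv² = ½×1.8×6.8² = 41.616 J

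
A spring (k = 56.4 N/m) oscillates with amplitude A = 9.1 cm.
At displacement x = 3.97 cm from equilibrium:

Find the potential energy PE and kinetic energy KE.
E_total = ½kA² = ½×56.4×(0.091)² = 0.2335 J
PE = ½kx² = ½×56.4×(0.0397)² = 0.04445 J
KE = E_total − PE = 0.1891 J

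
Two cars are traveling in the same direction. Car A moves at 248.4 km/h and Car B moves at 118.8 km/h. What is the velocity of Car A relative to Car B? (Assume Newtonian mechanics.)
v_rel = v_A - v_B = 248.4 - 118.8 = 129.6 km/h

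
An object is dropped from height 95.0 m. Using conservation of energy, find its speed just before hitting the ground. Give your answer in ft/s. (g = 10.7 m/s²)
mgh = ½mv² → v = √(2gh) = √(2×10.7×95) = 45.09 m/s = 147.9 ft/s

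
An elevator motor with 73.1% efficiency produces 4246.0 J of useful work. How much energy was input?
W_in = W_out/η = 4246.0/0.731 = 5808.5 J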